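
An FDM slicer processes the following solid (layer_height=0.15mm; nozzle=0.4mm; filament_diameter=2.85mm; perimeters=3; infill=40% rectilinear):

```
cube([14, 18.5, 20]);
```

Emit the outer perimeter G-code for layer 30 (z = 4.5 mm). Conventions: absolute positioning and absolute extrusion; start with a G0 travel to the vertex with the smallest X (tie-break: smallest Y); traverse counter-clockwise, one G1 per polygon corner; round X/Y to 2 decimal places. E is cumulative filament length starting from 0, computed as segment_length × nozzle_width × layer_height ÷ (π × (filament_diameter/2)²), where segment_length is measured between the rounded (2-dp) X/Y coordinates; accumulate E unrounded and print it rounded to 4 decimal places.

G0 X0.00 Y0.00 Z4.50
G1 X14.00 Y0.00 E0.1317
G1 X14.00 Y18.50 E0.3057
G1 X0.00 Y18.50 E0.4373
G1 X0.00 Y0.00 E0.6113

At z = 4.5 mm: the cube is present — its section is the full 14×18.5 rectangle. The outline is a single polygon with 4 vertices. Extrusion per mm of travel: 0.4 × 0.15 / (π × 1.425²) = 0.009405. Accumulating E over each segment gives final E = 0.6113.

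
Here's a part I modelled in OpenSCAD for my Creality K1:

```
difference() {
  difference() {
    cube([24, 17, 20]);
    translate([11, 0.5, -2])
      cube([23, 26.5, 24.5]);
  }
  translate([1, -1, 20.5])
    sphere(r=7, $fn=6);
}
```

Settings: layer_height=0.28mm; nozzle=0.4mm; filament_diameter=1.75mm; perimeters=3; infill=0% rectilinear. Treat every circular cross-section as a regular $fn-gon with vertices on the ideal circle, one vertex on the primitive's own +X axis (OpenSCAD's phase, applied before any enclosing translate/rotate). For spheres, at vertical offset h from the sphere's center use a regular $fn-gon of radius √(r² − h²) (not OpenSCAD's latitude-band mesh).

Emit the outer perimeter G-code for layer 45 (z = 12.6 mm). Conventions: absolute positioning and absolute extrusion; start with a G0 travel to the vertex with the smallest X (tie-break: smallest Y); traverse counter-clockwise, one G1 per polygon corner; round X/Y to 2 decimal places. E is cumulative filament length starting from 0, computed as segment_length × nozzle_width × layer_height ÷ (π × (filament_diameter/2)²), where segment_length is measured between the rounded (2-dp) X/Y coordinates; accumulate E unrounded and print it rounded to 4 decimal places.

At z = 12.6 mm: the 24×17 cube contributes its full rectangle; the cube at (11, 0.5) (footprint 23×26.5) is included at this height; After the difference (first − rest): starting from the 24×17 cube, the 23×26.5 cube at (11, 0.5) partially overlaps it — only the 214.50 mm² overlap (of its 609.50 mm²) is removed, clipping the outline — 1 connected region; the sphere at (1, -1) is not intersected at this z (|z−center|=7.900 > r=7); After the difference (first − rest): none of the subtracted shapes is present at this height, so that combined region is unchanged — 1 connected region. The outline is a single polygon with 6 vertices. Extrusion per mm of travel: 0.4 × 0.28 / (π × 0.875²) = 0.046564. Accumulating E over each segment gives final E = 3.8183.

G0 X0.00 Y0.00 Z12.60
G1 X24.00 Y0.00 E1.1175
G1 X24.00 Y0.50 E1.1408
G1 X11.00 Y0.50 E1.7462
G1 X11.00 Y17.00 E2.5145
G1 X0.00 Y17.00 E3.0267
G1 X0.00 Y0.00 E3.8183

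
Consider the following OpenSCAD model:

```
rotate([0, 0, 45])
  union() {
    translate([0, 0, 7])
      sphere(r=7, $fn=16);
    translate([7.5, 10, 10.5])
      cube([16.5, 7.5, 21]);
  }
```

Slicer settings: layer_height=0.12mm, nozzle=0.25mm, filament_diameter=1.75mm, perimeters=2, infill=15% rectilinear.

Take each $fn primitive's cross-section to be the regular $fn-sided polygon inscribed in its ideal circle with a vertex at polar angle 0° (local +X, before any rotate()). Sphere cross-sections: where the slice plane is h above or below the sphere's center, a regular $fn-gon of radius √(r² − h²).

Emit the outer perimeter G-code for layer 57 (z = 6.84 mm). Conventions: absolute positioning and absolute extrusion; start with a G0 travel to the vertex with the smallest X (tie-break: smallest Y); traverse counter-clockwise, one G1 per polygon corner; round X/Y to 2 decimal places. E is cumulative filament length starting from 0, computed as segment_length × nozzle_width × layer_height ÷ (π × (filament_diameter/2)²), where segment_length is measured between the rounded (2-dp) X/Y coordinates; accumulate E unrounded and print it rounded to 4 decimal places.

G0 X-7.00 Y0.00 Z6.84
G1 X-6.47 Y-2.68 E0.0341
G1 X-4.95 Y-4.95 E0.0681
G1 X-2.68 Y-6.47 E0.1022
G1 X0.00 Y-7.00 E0.1363
G1 X2.68 Y-6.47 E0.1704
G1 X4.95 Y-4.95 E0.2044
G1 X6.47 Y-2.68 E0.2385
G1 X7.00 Y0.00 E0.2726
G1 X6.47 Y2.68 E0.3067
G1 X4.95 Y4.95 E0.3407
G1 X2.68 Y6.47 E0.3748
G1 X0.00 Y7.00 E0.4089
G1 X-2.68 Y6.47 E0.4430
G1 X-4.95 Y4.95 E0.4770
G1 X-6.47 Y2.68 E0.5111
G1 X-7.00 Y0.00 E0.5452

At z = 6.84 mm: the r=7 sphere slices to a regular 16-gon of circumradius 6.998 (√(r²−h²) with h=0.16 from center); the cube at (7.5, 10) does not reach this height (z outside [10.5, 31.5]); Combining (union): only the r=7 sphere is present, so the union is just that shape — 1 connected region; (rotated 45° about Z; rotation is an isometry so areas/perimeters/island counts are preserved). The outline is a single polygon with 16 vertices. Extrusion per mm of travel: 0.25 × 0.12 / (π × 0.875²) = 0.012473. Accumulating E over each segment gives final E = 0.5452.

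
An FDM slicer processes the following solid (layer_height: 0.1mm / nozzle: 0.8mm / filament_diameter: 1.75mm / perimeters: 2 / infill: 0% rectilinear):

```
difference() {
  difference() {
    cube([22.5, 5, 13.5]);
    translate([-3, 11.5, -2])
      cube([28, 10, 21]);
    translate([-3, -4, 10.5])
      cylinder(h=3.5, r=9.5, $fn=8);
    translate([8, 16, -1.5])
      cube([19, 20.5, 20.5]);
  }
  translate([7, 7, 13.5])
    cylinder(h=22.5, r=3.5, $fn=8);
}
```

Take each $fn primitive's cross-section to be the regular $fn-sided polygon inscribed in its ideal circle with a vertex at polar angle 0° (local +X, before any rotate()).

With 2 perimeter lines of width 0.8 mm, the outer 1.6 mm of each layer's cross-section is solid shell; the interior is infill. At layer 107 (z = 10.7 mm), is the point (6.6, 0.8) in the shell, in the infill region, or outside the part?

shell

At z = 10.7 mm: the cube (footprint 22.5×5) is included at this height; the cube at (-3, 11.5) (footprint 28×10) is included at this height; the cylinder at (-3, -4): section is a regular 8-gon, circumradius r=9.5; the cube at (8, 16) is present — its section is the full 19×20.5 rectangle; Subtracting the remaining from the first: starting from the 22.5×5 cube, the 28×10 cube at (-3, 11.5) misses the remaining region (no effect); the r=9.5 cylinder at (-3, -4) partially overlaps it — only the 14.49 mm² overlap (of its 255.27 mm²) is removed, clipping the outline; the 19×20.5 cube at (8, 16) misses the remaining region (no effect) — 1 connected region; the cylinder at (7, 7) is absent (z outside [13.5, 36]); After the difference (first − rest): none of the subtracted shapes is present at this height, so that combined region is unchanged — 1 connected region. Overall, the cross-section is a single solid region. The nearest boundary edge runs (22.50, 0.00)→(4.84, 0.00); distance from the point to it = 0.80 mm. The point is inside the cross-section, 0.80 mm from the nearest boundary — within the 1.6 mm shell band (2 × 0.8).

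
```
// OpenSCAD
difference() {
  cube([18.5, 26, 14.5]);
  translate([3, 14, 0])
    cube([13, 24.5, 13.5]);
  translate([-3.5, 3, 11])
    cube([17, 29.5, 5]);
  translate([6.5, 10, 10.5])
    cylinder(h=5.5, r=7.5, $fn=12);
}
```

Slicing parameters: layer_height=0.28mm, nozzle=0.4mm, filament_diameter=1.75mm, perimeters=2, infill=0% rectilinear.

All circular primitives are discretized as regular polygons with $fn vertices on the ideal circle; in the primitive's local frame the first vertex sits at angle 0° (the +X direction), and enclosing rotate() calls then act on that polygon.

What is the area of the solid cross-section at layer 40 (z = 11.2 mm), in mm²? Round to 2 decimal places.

At z = 11.2 mm: the cube is present — its section is the full 18.5×26 rectangle (area 481.00 mm²); the 13×24.5 cube at (3, 14) contributes its full rectangle (area 318.50 mm²); the cube at (-3.5, 3) is present — its section is the full 17×29.5 rectangle (area 501.50 mm²); the r=7.5 cylinder at (6.5, 10) contributes a regular 12-gon of circumradius 7.5 (area = (12/2)·7.500²·sin(360°/12) = 168.75 mm²); Subtracting the remaining from the first: starting from the 18.5×26 cube (481.00 mm²), the 13×24.5 cube at (3, 14) partially overlaps it — only the 156.00 mm² overlap (of its 318.50 mm²) is removed, clipping the outline; the 17×29.5 cube at (-3.5, 3) partially overlaps it — only the 184.50 mm² overlap (of its 501.50 mm²) is removed, clipping the outline; the r=7.5 cylinder at (6.5, 10) partially overlaps it — only the 1.87 mm² overlap (of its 168.75 mm²) is removed, clipping the outline — area = 138.63 mm². Overall, the cross-section is a single solid region. Net area = 138.63 mm².

138.63 mm²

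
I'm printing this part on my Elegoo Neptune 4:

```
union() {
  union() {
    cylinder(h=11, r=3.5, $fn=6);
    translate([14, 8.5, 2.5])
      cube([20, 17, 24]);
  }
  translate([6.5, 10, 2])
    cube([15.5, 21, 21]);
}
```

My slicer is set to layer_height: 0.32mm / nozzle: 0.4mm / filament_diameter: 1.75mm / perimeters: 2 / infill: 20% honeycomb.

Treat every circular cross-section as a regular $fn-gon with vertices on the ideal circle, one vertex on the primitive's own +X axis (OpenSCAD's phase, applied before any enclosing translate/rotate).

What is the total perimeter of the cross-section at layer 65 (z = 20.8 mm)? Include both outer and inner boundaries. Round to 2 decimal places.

100.00 mm

At z = 20.8 mm: the cylinder is not intersected at this z (z outside [0, 11]); the cube at (14, 8.5) (footprint 20×17) is included at this height (perimeter 74.00 mm); Combining (union): only the 20×17 cube at (14, 8.5) is present, so the union is just that shape — boundary = 74.00 mm; the cube at (6.5, 10) is present — its section is the full 15.5×21 rectangle (perimeter 73.00 mm); Merging all regions: the regions partially overlap (shared area 124.00 mm²), so the edge portions inside another operand are dropped and the merged outline is re-measured after clipping — boundary = 100.00 mm. Overall, the cross-section is a single solid region. Total boundary length (outer) = 100.00 mm.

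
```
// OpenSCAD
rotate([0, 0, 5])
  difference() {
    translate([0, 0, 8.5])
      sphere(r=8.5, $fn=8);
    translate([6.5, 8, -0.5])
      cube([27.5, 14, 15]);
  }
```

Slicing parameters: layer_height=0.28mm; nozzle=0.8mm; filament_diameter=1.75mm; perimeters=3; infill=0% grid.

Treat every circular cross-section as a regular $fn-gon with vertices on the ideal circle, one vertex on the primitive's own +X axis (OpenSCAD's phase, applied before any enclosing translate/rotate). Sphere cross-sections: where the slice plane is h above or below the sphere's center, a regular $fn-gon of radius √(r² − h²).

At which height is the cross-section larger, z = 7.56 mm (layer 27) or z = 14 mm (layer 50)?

layer 27 (z = 7.56 mm)

Layer 27 (z = 7.56): the r=8.5 sphere contributes a regular 8-gon of circumradius √(8.5²−0.94²) = 8.448 (area = (8/2)·8.448²·sin(360°/8) = 201.85 mm²); the cube at (6.5, 8) (footprint 27.5×14) is included at this height (area 385.00 mm²); After the difference (first − rest): starting from the r=8.5 sphere (201.85 mm²), the 27.5×14 cube at (6.5, 8) misses the remaining region (no effect) — area = 201.85 mm²; (rotated 5° about Z; rotation is an isometry so areas/perimeters/island counts are preserved). So its area = 201.85 mm². Layer 50 (z = 14): the r=8.5 sphere slices to a regular 8-gon of circumradius 6.481 (√(r²−h²) with h=5.5 from center) (area = (8/2)·6.481²·sin(360°/8) = 118.79 mm²); the cube at (6.5, 8) is present — its section is the full 27.5×14 rectangle (area 385.00 mm²); Taking the first minus the rest: starting from the r=8.5 sphere (118.79 mm²), the 27.5×14 cube at (6.5, 8) misses the remaining region (no effect) — area = 118.79 mm²; (rotated 5° about Z; rotation is an isometry so areas/perimeters/island counts are preserved). So its area = 118.79 mm². Layer 27 is larger (201.85 vs 118.79 mm²).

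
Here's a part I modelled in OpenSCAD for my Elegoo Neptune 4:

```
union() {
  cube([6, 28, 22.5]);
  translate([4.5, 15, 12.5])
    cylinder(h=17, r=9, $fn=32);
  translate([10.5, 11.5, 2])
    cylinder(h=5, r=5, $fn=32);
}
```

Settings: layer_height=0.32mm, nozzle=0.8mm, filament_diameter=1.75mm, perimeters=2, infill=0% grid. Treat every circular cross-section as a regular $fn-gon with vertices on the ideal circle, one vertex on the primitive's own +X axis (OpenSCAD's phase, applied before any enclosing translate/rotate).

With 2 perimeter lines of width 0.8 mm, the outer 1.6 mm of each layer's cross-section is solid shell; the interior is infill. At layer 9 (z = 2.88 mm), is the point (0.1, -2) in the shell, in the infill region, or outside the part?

At z = 2.88 mm: the cube is present — its section is the full 6×28 rectangle; the cylinder at (4.5, 15) does not reach this height (z outside [12.5, 29.5]); the cylinder at (10.5, 11.5): section is a regular 32-gon, circumradius r=5; Combining (union): the regions partially overlap (shared area 1.40 mm²), so overlapping operands fuse into one piece — 1 connected region. Overall, the cross-section is a single solid region. The nearest boundary edge runs (6.00, 0.00)→(0.00, 0.00); distance from the point to it = 2.00 mm. The point is not inside any of the regions above, so it lies outside the cross-section (2.00 mm from the nearest boundary).

outside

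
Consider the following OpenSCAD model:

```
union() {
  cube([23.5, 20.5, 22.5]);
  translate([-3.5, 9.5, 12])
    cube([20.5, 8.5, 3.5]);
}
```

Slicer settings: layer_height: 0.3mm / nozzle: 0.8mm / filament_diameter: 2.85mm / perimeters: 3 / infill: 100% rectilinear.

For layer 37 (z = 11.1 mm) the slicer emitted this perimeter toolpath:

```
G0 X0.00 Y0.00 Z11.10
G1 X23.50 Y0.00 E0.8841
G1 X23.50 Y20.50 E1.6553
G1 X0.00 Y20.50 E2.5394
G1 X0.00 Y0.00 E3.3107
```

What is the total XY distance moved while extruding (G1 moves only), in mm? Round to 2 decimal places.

88.00 mm

Sum the Euclidean lengths of each G1 segment: total = 88.00 mm.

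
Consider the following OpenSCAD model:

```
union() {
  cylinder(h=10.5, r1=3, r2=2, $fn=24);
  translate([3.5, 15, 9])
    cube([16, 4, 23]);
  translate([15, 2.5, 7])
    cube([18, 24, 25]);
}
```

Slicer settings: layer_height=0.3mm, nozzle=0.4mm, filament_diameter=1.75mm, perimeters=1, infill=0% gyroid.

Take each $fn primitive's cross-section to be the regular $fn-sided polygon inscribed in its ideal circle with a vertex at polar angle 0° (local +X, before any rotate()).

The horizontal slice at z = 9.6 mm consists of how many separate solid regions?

2

At z = 9.6 mm: the cone contributes a regular 24-gon of circumradius 2.086 (interpolated between r1=3 and r2=2 at t=0.914); the cube at (3.5, 15) is present — its section is the full 16×4 rectangle; the cube at (15, 2.5) is present — its section is the full 18×24 rectangle; Combining (union): the regions partially overlap (shared area 18.00 mm²), so overlapping operands fuse into one piece — 2 connected regions. The result has 2 disconnected regions.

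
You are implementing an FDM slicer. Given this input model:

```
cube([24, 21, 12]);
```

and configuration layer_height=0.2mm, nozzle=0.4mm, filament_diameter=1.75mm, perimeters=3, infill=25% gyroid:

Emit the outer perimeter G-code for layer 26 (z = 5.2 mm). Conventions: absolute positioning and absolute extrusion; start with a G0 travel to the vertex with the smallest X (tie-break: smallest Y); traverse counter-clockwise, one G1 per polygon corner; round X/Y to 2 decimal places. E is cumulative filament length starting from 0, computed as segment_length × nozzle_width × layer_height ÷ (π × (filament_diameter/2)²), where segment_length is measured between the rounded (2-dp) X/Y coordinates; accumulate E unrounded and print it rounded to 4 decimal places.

At z = 5.2 mm: the cube (footprint 24×21) is included at this height. The outline is a single polygon with 4 vertices. Extrusion per mm of travel: 0.4 × 0.2 / (π × 0.875²) = 0.033260. Accumulating E over each segment gives final E = 2.9934.

G0 X0.00 Y0.00 Z5.20
G1 X24.00 Y0.00 E0.7982
G1 X24.00 Y21.00 E1.4967
G1 X0.00 Y21.00 E2.2949
G1 X0.00 Y0.00 E2.9934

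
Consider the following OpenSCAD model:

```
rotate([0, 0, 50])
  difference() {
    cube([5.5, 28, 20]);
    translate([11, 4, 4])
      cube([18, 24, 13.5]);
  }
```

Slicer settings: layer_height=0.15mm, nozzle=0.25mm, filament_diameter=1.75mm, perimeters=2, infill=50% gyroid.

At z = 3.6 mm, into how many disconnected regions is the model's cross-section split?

1

At z = 3.6 mm: the cube (footprint 5.5×28) is included at this height; the cube at (11, 4) is not intersected at this z (z outside [4, 17.5]); After the difference (first − rest): none of the subtracted shapes is present at this height, so the 5.5×28 cube is unchanged — 1 connected region; (whole slice rotated 50° about Z — lengths, areas and connectivity unchanged). The result has 1 disconnected region.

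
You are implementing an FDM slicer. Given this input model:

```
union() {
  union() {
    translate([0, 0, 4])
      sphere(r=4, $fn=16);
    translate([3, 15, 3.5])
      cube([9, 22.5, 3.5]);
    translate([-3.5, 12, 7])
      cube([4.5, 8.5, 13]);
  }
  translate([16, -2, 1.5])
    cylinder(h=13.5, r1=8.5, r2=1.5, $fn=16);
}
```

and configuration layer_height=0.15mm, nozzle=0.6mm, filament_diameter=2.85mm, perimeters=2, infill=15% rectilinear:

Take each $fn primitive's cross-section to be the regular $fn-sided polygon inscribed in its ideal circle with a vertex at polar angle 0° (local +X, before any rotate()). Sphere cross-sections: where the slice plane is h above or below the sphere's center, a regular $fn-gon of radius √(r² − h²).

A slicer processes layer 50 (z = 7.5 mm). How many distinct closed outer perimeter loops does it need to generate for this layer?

3

At z = 7.5 mm: the r=4 sphere slices to a regular 16-gon of circumradius 1.936 (√(r²−h²) with h=3.5 from center); the cube at (3, 15) is not intersected at this z (z outside [3.5, 7]); the 4.5×8.5 cube at (-3.5, 12) contributes its full rectangle; Combining (union): the 2 present regions are separate (no shared area or edge), so areas and boundary lengths simply add and each stays a separate island — 2 connected regions; the cone at (16, -2) (r1=8.5→r2=1.5) has section circumradius 5.389 here — a regular 16-gon; Merging all regions: the 2 present regions are separate (no shared area or edge), so areas and boundary lengths simply add and each stays a separate island — 3 connected regions. The result has 3 disconnected regions.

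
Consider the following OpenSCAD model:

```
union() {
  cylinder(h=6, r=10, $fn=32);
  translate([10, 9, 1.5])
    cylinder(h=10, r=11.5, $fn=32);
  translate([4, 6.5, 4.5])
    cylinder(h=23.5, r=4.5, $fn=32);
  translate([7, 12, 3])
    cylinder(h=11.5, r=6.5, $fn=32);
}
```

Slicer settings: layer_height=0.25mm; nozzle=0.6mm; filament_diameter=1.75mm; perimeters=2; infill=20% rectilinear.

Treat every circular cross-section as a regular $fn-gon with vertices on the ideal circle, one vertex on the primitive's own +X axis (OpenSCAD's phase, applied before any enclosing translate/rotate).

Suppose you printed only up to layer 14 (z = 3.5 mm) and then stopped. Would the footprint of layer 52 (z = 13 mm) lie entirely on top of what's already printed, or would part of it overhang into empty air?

entirely on top

Compare the two slices. At z = 3.5: the r=10 cylinder contributes a regular 32-gon of circumradius 10 (area = (32/2)·10.000²·sin(360°/32) = 312.14 mm²); the r=11.5 cylinder at (10, 9) contributes a regular 32-gon of circumradius 11.5 (area = (32/2)·11.500²·sin(360°/32) = 412.81 mm²); the cylinder at (4, 6.5) is absent (z outside [4.5, 28]); the cylinder at (7, 12): section is a regular 32-gon, circumradius r=6.5 (area = (32/2)·6.500²·sin(360°/32) = 131.88 mm²); Combining (union): the regions partially overlap — summed areas 856.84 mm² minus the doubly-counted overlap 224.14 mm² gives 632.70 mm² — area = 632.70 mm². At z = 13: the cylinder is not intersected at this z (z outside [0, 6]); the cylinder at (10, 9) is not intersected at this z (z outside [1.5, 11.5]); the cylinder at (4, 6.5): section is a regular 32-gon, circumradius r=4.5 (area = (32/2)·4.500²·sin(360°/32) = 63.21 mm²); the cylinder at (7, 12): section is a regular 32-gon, circumradius r=6.5 (area = (32/2)·6.500²·sin(360°/32) = 131.88 mm²); Combining (union): the regions partially overlap — summed areas 195.09 mm² minus the doubly-counted overlap 28.72 mm² gives 166.37 mm² — area = 166.37 mm². Checking containment: the cross-section at z = 13 is a subset of the cross-section at z = 3.5.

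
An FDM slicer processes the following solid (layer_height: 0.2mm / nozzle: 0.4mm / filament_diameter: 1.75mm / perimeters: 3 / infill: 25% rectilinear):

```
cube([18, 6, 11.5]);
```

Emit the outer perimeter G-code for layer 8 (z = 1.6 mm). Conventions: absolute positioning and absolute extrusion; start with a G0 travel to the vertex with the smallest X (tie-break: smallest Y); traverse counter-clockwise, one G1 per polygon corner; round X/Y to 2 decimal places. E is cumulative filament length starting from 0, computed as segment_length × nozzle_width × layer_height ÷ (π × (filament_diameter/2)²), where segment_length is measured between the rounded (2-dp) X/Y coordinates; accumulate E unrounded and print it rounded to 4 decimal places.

At z = 1.6 mm: the cube (footprint 18×6) is included at this height. The outline is a single polygon with 4 vertices. Extrusion per mm of travel: 0.4 × 0.2 / (π × 0.875²) = 0.033260. Accumulating E over each segment gives final E = 1.5965.

G0 X0.00 Y0.00 Z1.60
G1 X18.00 Y0.00 E0.5987
G1 X18.00 Y6.00 E0.7982
G1 X0.00 Y6.00 E1.3969
G1 X0.00 Y0.00 E1.5965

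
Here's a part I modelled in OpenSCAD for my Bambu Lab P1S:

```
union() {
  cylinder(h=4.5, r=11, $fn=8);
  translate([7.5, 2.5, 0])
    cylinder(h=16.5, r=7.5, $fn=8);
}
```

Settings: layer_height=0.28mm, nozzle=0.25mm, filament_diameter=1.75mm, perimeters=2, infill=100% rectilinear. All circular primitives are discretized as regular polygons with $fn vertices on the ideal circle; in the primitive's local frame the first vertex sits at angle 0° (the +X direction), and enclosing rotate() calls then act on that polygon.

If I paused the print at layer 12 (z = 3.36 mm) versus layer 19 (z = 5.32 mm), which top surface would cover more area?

layer 12 (z = 3.36 mm)

Layer 12 (z = 3.36): the r=11 cylinder contributes a regular 8-gon of circumradius 11 (area = (8/2)·11.000²·sin(360°/8) = 342.24 mm²); the r=7.5 cylinder at (7.5, 2.5) contributes a regular 8-gon of circumradius 7.5 (area = (8/2)·7.500²·sin(360°/8) = 159.10 mm²); Merging all regions: the regions partially overlap — summed areas 501.34 mm² minus the doubly-counted overlap 103.39 mm² gives 397.95 mm² — area = 397.95 mm². So its area = 397.95 mm². Layer 19 (z = 5.32): the cylinder is absent (z outside [0, 4.5]); the cylinder at (7.5, 2.5): section is a regular 8-gon, circumradius r=7.5 (area = (8/2)·7.500²·sin(360°/8) = 159.10 mm²); Taking the union: only the r=7.5 cylinder at (7.5, 2.5) is present, so the union is just that shape — area = 159.10 mm². So its area = 159.10 mm². Layer 12 is larger (397.95 vs 159.10 mm²).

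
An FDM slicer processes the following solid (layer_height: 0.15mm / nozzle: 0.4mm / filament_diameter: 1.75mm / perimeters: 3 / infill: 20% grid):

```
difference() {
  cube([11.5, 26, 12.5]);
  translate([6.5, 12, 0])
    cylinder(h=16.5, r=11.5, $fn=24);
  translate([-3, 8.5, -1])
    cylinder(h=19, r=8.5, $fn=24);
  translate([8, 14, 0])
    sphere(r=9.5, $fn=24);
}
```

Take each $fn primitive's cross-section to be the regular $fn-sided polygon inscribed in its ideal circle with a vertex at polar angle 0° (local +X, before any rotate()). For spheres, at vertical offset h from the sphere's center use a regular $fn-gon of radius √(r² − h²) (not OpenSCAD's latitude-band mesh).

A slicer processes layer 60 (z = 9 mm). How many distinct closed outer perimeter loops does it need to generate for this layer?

2

At z = 9 mm: the cube is present — its section is the full 11.5×26 rectangle; the r=11.5 cylinder at (6.5, 12) contributes a regular 24-gon of circumradius 11.5; the cylinder at (-3, 8.5): section is a regular 24-gon, circumradius r=8.5; the sphere at (8, 14): section is a regular 24-gon, circumradius = √(r²−h²) = √(9.5²−9²) = 3.041; Subtracting the remaining from the first: starting from the 11.5×26 cube, the r=11.5 cylinder at (6.5, 12) partially overlaps it — only the 250.78 mm² overlap (of its 410.75 mm²) is removed, clipping the outline; the r=8.5 cylinder at (-3, 8.5) partially overlaps it — only the 1.82 mm² overlap (of its 224.40 mm²) is removed, clipping the outline; the r=9.5 sphere at (8, 14) misses the remaining region (no effect) — 2 connected regions. The result has 2 disconnected regions.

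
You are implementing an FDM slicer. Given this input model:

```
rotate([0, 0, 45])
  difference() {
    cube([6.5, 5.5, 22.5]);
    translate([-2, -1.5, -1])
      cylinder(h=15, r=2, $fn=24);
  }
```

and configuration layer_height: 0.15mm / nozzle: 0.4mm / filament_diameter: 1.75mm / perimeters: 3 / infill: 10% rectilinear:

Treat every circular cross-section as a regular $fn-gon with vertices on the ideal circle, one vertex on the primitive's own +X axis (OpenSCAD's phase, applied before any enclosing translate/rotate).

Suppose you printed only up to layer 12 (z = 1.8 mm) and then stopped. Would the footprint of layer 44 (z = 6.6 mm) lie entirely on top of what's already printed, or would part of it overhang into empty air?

Compare the two slices. At z = 1.8: the cube is present — its section is the full 6.5×5.5 rectangle (area 35.75 mm²); the r=2 cylinder at (-2, -1.5) gives a regular 24-gon of circumradius 2 (constant along its height) (area = (24/2)·2.000²·sin(360°/24) = 12.42 mm²); After the difference (first − rest): starting from the 6.5×5.5 cube (35.75 mm²), the r=2 cylinder at (-2, -1.5) misses the remaining region (no effect) — area = 35.75 mm²; (whole slice rotated 45° about Z — lengths, areas and connectivity unchanged). At z = 6.6: the cube (footprint 6.5×5.5) is included at this height (area 35.75 mm²); the r=2 cylinder at (-2, -1.5) gives a regular 24-gon of circumradius 2 (constant along its height) (area = (24/2)·2.000²·sin(360°/24) = 12.42 mm²); After the difference (first − rest): starting from the 6.5×5.5 cube (35.75 mm²), the r=2 cylinder at (-2, -1.5) misses the remaining region (no effect) — area = 35.75 mm²; (rotated 45° about Z; rotation is an isometry so areas/perimeters/island counts are preserved). Checking containment: the cross-section at z = 6.6 is a subset of the cross-section at z = 1.8.

entirely on top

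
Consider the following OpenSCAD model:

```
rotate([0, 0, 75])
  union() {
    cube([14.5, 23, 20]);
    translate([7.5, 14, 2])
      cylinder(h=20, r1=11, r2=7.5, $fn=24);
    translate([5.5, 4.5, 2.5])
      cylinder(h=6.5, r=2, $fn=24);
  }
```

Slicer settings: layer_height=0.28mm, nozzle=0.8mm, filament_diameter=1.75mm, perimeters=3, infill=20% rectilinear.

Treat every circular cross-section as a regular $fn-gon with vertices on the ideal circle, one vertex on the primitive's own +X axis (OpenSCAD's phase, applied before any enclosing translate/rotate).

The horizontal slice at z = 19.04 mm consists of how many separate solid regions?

1

At z = 19.04 mm: the cube (footprint 14.5×23) is included at this height; the cone at (7.5, 14): at t=0.852 of its height the radius interpolates to r₁+(r₂−r₁)t = 8.018, giving a regular 24-gon of that circumradius; the cylinder at (5.5, 4.5) does not reach this height (z outside [2.5, 9]); Merging all regions: the regions partially overlap (shared area 192.94 mm²), so overlapping operands fuse into one piece — 1 connected region; (whole slice rotated 75° about Z — lengths, areas and connectivity unchanged). The result has 1 disconnected region.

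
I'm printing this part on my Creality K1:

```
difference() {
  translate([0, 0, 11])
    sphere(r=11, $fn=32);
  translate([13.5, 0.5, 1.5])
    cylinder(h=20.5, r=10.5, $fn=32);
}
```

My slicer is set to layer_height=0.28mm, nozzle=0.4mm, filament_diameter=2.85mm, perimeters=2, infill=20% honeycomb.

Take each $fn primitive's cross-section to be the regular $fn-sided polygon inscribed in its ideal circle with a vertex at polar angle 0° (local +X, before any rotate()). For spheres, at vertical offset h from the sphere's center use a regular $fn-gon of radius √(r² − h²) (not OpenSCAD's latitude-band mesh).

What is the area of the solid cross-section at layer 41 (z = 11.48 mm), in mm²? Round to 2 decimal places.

At z = 11.48 mm: the r=11 sphere contributes a regular 32-gon of circumradius √(11²−0.48²) = 10.990 (area = (32/2)·10.990²·sin(360°/32) = 376.98 mm²); the cylinder at (13.5, 0.5): section is a regular 32-gon, circumradius r=10.5 (area = (32/2)·10.500²·sin(360°/32) = 344.14 mm²); Subtracting the remaining from the first: starting from the r=11 sphere (376.98 mm²), the r=10.5 cylinder at (13.5, 0.5) partially overlaps it — only the 91.49 mm² overlap (of its 344.14 mm²) is removed, clipping the outline — area = 285.49 mm². Overall, the cross-section is a single solid region. Net area = 285.49 mm².

285.49 mm²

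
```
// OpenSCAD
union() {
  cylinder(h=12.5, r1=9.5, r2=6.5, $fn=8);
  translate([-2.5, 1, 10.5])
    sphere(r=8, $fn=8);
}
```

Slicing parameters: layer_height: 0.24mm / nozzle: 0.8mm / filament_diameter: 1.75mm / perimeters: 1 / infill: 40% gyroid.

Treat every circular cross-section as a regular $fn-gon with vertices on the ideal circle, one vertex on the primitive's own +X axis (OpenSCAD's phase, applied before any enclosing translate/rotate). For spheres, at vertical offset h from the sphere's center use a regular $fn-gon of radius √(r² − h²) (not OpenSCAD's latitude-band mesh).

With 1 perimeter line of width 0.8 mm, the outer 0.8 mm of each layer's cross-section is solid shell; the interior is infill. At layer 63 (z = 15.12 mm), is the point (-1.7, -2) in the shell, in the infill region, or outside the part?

At z = 15.12 mm: the cone is absent (z outside [0, 12.5]); the sphere at (-2.5, 1): section is a regular 8-gon, circumradius = √(r²−h²) = √(8²−4.62²) = 6.531; Combining (union): only the r=8 sphere at (-2.5, 1) is present, so the union is just that shape — 1 connected region. Overall, the cross-section is a single solid region. The nearest boundary edge runs (-2.50, -5.53)→(2.12, -3.62); distance from the point to it = 2.96 mm. The point is inside the cross-section and 2.96 mm from the nearest boundary — more than the 0.8 mm shell width (1 × 0.8), so it's in the infill interior.

infill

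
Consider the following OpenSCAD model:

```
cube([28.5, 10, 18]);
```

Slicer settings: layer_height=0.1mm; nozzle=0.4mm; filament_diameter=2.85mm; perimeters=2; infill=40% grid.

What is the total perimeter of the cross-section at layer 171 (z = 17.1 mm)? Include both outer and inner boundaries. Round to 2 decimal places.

At z = 17.1 mm: the 28.5×10 cube contributes its full rectangle (perimeter 77.00 mm). Overall, the cross-section is a single solid region. Total boundary length (outer) = 77.00 mm.

77.00 mm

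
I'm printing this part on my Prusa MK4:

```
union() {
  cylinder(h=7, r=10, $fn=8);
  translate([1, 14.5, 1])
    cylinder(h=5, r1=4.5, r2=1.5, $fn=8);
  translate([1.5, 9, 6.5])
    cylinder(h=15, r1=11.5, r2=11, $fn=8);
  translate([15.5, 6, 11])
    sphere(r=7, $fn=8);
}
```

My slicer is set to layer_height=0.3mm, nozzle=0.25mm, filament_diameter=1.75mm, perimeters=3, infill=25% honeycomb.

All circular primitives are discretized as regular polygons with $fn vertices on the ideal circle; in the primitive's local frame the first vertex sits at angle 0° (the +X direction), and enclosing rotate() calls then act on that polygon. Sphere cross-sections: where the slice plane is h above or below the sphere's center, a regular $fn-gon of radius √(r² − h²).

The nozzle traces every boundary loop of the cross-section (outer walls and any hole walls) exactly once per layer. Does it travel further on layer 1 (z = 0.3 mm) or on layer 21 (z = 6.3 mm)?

Layer 1 (z = 0.3): the r=10 cylinder contributes a regular 8-gon of circumradius 10 (perimeter = 2·8·10.000·sin(180°/8) = 61.23 mm); the cone at (1, 14.5) does not reach this height (z outside [1, 6]); the cone at (1.5, 9) does not reach this height (z outside [6.5, 21.5]); the sphere at (15.5, 6) does not reach this height (|z−center|=10.700 > r=7); Merging all regions: only the r=10 cylinder is present, so the union is just that shape — boundary = 61.23 mm. So its perimeter = 61.23 mm. Layer 21 (z = 6.3): the r=10 cylinder contributes a regular 8-gon of circumradius 10 (perimeter = 2·8·10.000·sin(180°/8) = 61.23 mm); the cone at (1, 14.5) is absent (z outside [1, 6]); the cone at (1.5, 9) is absent (z outside [6.5, 21.5]); the r=7 sphere at (15.5, 6) slices to a regular 8-gon of circumradius 5.187 (√(r²−h²) with h=4.7 from center) (perimeter = 2·8·5.187·sin(180°/8) = 31.76 mm); Combining (union): the 2 present regions are separate (no shared area or edge), so areas and boundary lengths simply add and each stays a separate island — boundary = 92.99 mm. So its perimeter = 92.99 mm. Layer 21 is larger (92.99 vs 61.23 mm).

layer 21 (z = 6.3 mm)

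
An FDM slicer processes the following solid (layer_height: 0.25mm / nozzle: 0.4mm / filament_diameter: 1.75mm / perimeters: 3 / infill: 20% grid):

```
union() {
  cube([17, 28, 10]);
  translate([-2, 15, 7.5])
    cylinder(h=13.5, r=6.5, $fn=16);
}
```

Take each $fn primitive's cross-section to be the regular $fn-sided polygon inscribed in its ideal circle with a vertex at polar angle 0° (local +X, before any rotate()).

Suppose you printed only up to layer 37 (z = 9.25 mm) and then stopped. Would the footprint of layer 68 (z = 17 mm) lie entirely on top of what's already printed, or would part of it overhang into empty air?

Compare the two slices. At z = 9.25: the cube (footprint 17×28) is included at this height (area 476.00 mm²); the r=6.5 cylinder at (-2, 15) contributes a regular 16-gon of circumradius 6.5 (area = (16/2)·6.500²·sin(360°/16) = 129.35 mm²); Taking the union: the regions partially overlap — summed areas 605.35 mm² minus the doubly-counted overlap 39.47 mm² gives 565.88 mm² — area = 565.88 mm². At z = 17: the cube does not reach this height (z outside [0, 10]); the cylinder at (-2, 15): section is a regular 16-gon, circumradius r=6.5 (area = (16/2)·6.500²·sin(360°/16) = 129.35 mm²); Combining (union): only the r=6.5 cylinder at (-2, 15) is present, so the union is just that shape — area = 129.35 mm². Checking containment: the cross-section at z = 17 is a subset of the cross-section at z = 9.25.

entirely on top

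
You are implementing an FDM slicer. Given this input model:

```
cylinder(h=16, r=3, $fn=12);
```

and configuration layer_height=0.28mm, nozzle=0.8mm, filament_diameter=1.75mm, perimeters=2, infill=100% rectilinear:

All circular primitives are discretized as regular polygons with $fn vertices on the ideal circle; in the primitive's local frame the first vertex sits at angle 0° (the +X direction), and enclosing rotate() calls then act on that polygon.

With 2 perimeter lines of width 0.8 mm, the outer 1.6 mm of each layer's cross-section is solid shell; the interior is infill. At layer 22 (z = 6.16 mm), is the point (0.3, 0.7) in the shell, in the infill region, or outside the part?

infill

At z = 6.16 mm: the cylinder: section is a regular 12-gon, circumradius r=3. Overall, the cross-section is a single solid region. The nearest boundary edge runs (1.50, 2.60)→(0.00, 3.00); distance from the point to it = 2.14 mm. The point is inside the cross-section and 2.14 mm from the nearest boundary — more than the 1.6 mm shell width (2 × 0.8), so it's in the infill interior.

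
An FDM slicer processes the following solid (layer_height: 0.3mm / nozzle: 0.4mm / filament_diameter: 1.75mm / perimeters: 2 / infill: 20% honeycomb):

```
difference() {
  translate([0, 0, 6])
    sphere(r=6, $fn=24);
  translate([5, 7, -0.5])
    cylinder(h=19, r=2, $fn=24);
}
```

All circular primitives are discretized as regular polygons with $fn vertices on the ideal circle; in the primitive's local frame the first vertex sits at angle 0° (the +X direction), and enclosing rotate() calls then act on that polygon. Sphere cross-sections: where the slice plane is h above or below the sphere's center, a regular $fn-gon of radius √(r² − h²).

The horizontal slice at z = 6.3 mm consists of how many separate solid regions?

1

At z = 6.3 mm: the r=6 sphere contributes a regular 24-gon of circumradius √(6²−0.3²) = 5.992; the r=2 cylinder at (5, 7) gives a regular 24-gon of circumradius 2 (constant along its height); Subtracting the remaining from the first: starting from the r=6 sphere, the r=2 cylinder at (5, 7) misses the remaining region (no effect) — 1 connected region. The result has 1 disconnected region.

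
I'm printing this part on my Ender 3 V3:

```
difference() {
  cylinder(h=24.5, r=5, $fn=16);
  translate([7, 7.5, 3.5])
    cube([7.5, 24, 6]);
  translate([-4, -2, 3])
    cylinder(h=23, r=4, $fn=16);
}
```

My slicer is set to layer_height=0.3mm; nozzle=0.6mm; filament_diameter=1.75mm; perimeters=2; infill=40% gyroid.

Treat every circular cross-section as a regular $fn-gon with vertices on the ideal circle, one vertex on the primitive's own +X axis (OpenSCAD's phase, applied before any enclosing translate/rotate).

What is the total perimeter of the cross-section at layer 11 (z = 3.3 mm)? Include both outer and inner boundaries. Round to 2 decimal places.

32.59 mm

At z = 3.3 mm: the cylinder: section is a regular 16-gon, circumradius r=5 (perimeter = 2·16·5.000·sin(180°/16) = 31.21 mm); the cube at (7, 7.5) does not reach this height (z outside [3.5, 9.5]); the r=4 cylinder at (-4, -2) contributes a regular 16-gon of circumradius 4 (perimeter = 2·16·4.000·sin(180°/16) = 24.97 mm); After the difference (first − rest): starting from the r=5 cylinder, the r=4 cylinder at (-4, -2) partially overlaps it — only the 23.69 mm² overlap (of its 48.98 mm²) is removed, clipping the outline — boundary = 32.59 mm. Overall, the cross-section is a single solid region. Total boundary length (outer) = 32.59 mm.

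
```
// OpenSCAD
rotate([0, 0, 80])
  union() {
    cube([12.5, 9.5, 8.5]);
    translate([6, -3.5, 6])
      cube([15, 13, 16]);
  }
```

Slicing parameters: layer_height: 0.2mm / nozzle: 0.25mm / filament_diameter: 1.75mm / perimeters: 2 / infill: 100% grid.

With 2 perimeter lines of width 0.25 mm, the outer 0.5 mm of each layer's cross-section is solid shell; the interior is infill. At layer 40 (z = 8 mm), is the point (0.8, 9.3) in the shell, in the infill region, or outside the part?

At z = 8 mm: the cube is present — its section is the full 12.5×9.5 rectangle; the 15×13 cube at (6, -3.5) contributes its full rectangle; Merging all regions: the regions partially overlap (shared area 61.75 mm²), so overlapping operands fuse into one piece — 1 connected region; (whole slice rotated 80° about Z — lengths, areas and connectivity unchanged). Overall, the cross-section is a single solid region. Undo the 80° rotation: the query point maps to (9.298, 0.827) in the un-rotated model frame. The nearest boundary edge runs (6.00, -3.50)→(6.00, 0.00); distance from the point to it = 3.40 mm. The point is inside the cross-section and 3.40 mm from the nearest boundary — more than the 0.5 mm shell width (2 × 0.25), so it's in the infill interior.

infill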